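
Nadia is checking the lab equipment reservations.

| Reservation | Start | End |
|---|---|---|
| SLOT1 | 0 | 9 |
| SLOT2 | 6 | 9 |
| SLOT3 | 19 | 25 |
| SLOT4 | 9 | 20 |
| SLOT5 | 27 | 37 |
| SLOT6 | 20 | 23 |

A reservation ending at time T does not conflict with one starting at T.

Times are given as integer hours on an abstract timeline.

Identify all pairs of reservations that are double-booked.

Check each pair: they overlap iff neither finishes before the other starts.
Sorted by start: SLOT1, SLOT2, SLOT4, SLOT3, SLOT6, SLOT5.
SLOT2 starts before SLOT1 ends → SLOT1 and SLOT2 overlap.
SLOT4 starts exactly when SLOT1 ends (back-to-back, no overlap) — done with SLOT1.
SLOT4 starts exactly when SLOT2 ends (back-to-back, no overlap) — done with SLOT2.
SLOT3 starts before SLOT4 ends → SLOT4 and SLOT3 overlap.
SLOT6 starts exactly when SLOT4 ends (back-to-back, no overlap) — done with SLOT4.
SLOT6 starts before SLOT3 ends → SLOT3 and SLOT6 overlap.
SLOT5 starts after SLOT3 ends.
SLOT5 starts after SLOT6 ends.

SLOT1 & SLOT2, SLOT3 & SLOT4, SLOT3 & SLOT6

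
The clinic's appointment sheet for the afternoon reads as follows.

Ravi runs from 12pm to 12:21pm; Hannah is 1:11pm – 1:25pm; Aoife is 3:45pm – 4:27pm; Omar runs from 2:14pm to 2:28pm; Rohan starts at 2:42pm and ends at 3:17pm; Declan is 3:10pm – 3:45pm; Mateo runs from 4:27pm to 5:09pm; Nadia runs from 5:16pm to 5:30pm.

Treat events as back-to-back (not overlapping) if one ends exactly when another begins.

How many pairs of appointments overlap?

Two intervals overlap when each starts before the other ends.
Sorted by start: Ravi, Hannah, Omar, Rohan, Declan, Aoife, Mateo, Nadia.
Hannah starts after Ravi ends; Ravi is clear from here.
Omar starts after Hannah ends; Hannah is clear from here.
Rohan starts after Omar ends; Omar is clear from here.
Declan starts before Rohan ends → Rohan and Declan overlap.
Aoife starts after Rohan ends; Rohan is clear from here.
Aoife starts exactly when Declan ends (back-to-back, no overlap); Declan is clear from here.
Mateo starts exactly when Aoife ends (back-to-back, no overlap); Aoife is clear from here.
Nadia starts after Mateo ends.
Overlapping pairs: Declan & Rohan — 1 in total.

1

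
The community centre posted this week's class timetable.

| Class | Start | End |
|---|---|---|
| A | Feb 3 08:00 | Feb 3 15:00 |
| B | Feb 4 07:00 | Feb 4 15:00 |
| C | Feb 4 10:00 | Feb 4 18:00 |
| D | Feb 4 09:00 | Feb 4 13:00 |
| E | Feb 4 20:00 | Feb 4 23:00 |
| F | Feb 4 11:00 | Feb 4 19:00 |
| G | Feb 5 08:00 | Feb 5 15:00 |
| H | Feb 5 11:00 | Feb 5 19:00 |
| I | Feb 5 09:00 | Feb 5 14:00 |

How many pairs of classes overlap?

9

Sorted by start: A, B, D, C, F, E, G, I, H.
B starts after A ends, so A has no further overlaps.
D starts before B ends → B and D overlap.
C starts before B ends → B and C overlap.
F starts before B ends → B and F overlap.
E starts after B ends, so B has no further overlaps.
C starts before D ends → D and C overlap.
F starts before D ends → D and F overlap.
E starts after D ends, so D has no further overlaps.
F starts before C ends → C and F overlap.
E starts after C ends, so C has no further overlaps.
E starts after F ends, so F has no further overlaps.
G starts after E ends, so E has no further overlaps.
I starts before G ends → G and I overlap.
H starts before G ends → G and H overlap.
H starts before I ends → I and H overlap.
Overlapping pairs: B & C, B & D, B & F, C & D, C & F, D & F, G & H, G & I, H & I — 9 in total.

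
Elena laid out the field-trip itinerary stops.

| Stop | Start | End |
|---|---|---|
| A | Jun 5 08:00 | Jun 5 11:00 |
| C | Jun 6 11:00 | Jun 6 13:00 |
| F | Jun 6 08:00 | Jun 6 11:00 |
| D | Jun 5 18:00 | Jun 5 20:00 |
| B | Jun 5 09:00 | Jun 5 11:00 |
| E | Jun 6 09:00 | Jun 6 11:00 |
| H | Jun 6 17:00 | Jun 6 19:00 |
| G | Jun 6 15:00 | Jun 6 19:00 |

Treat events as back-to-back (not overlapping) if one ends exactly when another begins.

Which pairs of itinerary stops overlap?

A & B, E & F, G & H

Sorted by start: A, B, D, F, E, C, G, H.
B starts before A ends → A and B overlap.
D starts after A ends; A is clear from here.
D starts after B ends; B is clear from here.
F starts after D ends; D is clear from here.
E starts before F ends → F and E overlap.
C starts exactly when F ends (back-to-back, no overlap); F is clear from here.
C starts exactly when E ends (back-to-back, no overlap); E is clear from here.
G starts after C ends; C is clear from here.
H starts before G ends → G and H overlap.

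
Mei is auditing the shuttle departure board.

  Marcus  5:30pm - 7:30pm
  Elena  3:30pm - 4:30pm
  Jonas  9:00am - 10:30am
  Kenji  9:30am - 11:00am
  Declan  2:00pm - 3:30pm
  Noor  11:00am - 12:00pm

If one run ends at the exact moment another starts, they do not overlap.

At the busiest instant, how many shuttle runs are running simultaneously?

2

Sort all start/end points and keep a running count:
9:00am start Jonas → 1
9:30am start Kenji → 2
10:30am end Jonas → 1
11:00am end Kenji → 0
11:00am start Noor → 1
12:00pm end Noor → 0
2:00pm start Declan → 1
3:30pm end Declan → 0
3:30pm start Elena → 1
4:30pm end Elena → 0
5:30pm start Marcus → 1
7:30pm end Marcus → 0
Peak is 2, at 9:30am (Jonas, Kenji).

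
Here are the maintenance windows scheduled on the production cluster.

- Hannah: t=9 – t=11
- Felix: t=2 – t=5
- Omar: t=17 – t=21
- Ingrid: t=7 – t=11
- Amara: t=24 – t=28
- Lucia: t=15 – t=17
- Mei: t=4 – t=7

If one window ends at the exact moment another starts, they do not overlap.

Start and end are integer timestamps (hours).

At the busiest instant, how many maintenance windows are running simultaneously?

2

Sort all start/end points and keep a running count:
t=2 start Felix → 1
t=4 start Mei → 2
t=5 end Felix → 1
t=7 end Mei → 0
t=7 start Ingrid → 1
t=9 start Hannah → 2
t=11 end Hannah → 1
t=11 end Ingrid → 0
t=15 start Lucia → 1
t=17 end Lucia → 0
t=17 start Omar → 1
t=21 end Omar → 0
t=24 start Amara → 1
t=28 end Amara → 0
Peak is 2, at t=4 (Felix, Mei).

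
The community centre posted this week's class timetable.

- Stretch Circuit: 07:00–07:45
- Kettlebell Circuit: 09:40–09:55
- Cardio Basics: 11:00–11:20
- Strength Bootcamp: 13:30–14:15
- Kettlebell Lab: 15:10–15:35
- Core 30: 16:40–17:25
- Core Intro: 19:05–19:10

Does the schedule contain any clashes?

Sorted by start: Stretch Circuit, Kettlebell Circuit, Cardio Basics, Strength Bootcamp, Kettlebell Lab, Core 30, Core Intro.
Kettlebell Circuit starts after Stretch Circuit ends; Stretch Circuit is clear from here.
Cardio Basics starts after Kettlebell Circuit ends; Kettlebell Circuit is clear from here.
Strength Bootcamp starts after Cardio Basics ends; Cardio Basics is clear from here.
Kettlebell Lab starts after Strength Bootcamp ends; Strength Bootcamp is clear from here.
Core 30 starts after Kettlebell Lab ends; Kettlebell Lab is clear from here.
Core Intro starts after Core 30 ends.
Every pair is clear; the schedule has no overlaps.

No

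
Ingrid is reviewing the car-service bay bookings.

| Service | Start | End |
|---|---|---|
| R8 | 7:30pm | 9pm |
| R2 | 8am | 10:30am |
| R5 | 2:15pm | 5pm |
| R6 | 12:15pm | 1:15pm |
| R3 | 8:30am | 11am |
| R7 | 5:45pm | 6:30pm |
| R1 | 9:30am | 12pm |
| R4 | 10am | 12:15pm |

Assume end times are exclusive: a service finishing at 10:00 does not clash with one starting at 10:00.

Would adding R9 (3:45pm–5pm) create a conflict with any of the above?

R2: ends 10:30am at or before R9 starts 3:45pm → clear.
R3: ends 11am at or before R9 starts 3:45pm → clear.
R1: ends 12pm at or before R9 starts 3:45pm → clear.
R4: ends 12:15pm at or before R9 starts 3:45pm → clear.
R6: ends 1:15pm at or before R9 starts 3:45pm → clear.
R5: starts 2:15pm before R9 ends 5pm, and ends 5pm after R9 starts 3:45pm → overlap.
R7: starts 5:45pm at or after R9 ends 5pm → clear.
R8: starts 7:30pm at or after R9 ends 5pm → clear.
R9 overlaps R5.

Yes — it overlaps R5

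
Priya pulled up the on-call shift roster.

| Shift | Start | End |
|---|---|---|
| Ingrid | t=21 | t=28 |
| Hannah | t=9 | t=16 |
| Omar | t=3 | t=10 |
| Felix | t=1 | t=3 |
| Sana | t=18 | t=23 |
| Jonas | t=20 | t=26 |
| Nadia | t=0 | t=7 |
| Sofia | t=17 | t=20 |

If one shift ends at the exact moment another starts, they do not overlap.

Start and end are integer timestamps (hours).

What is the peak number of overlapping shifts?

3

Sort all start/end points and keep a running count:
t=0 start Nadia → 1
t=1 start Felix → 2
t=3 end Felix → 1
t=3 start Omar → 2
t=7 end Nadia → 1
t=9 start Hannah → 2
t=10 end Omar → 1
t=16 end Hannah → 0
t=17 start Sofia → 1
t=18 start Sana → 2
t=20 end Sofia → 1
t=20 start Jonas → 2
t=21 start Ingrid → 3
t=23 end Sana → 2
t=26 end Jonas → 1
t=28 end Ingrid → 0
Peak is 3, at t=21 (Ingrid, Jonas, Sana).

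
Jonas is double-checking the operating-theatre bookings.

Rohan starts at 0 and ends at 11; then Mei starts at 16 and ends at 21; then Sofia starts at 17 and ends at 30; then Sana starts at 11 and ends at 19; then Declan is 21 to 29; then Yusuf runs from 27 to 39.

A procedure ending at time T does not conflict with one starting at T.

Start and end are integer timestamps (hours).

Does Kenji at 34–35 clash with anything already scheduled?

Rohan: ends 11 at or before Kenji starts 34 → clear.
Sana: ends 19 at or before Kenji starts 34 → clear.
Mei: ends 21 at or before Kenji starts 34 → clear.
Sofia: ends 30 at or before Kenji starts 34 → clear.
Declan: ends 29 at or before Kenji starts 34 → clear.
Yusuf: starts 27 before Kenji ends 35, and ends 39 after Kenji starts 34 → overlap.
Kenji overlaps Yusuf.

Yes — it overlaps Yusuf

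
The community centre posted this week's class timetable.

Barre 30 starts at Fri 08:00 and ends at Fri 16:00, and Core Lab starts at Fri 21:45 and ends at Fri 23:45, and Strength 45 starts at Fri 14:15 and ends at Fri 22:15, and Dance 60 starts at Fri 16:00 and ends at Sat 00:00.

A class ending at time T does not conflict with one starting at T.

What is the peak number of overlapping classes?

3

Sort all start/end points and keep a running count:
Fri 08:00 start Barre 30 → 1
Fri 14:15 start Strength 45 → 2
Fri 16:00 end Barre 30 → 1
Fri 16:00 start Dance 60 → 2
Fri 21:45 start Core Lab → 3
Fri 22:15 end Strength 45 → 2
Fri 23:45 end Core Lab → 1
Sat 00:00 end Dance 60 → 0
Peak is 3, at Fri 21:45 (Core Lab, Dance 60, Strength 45).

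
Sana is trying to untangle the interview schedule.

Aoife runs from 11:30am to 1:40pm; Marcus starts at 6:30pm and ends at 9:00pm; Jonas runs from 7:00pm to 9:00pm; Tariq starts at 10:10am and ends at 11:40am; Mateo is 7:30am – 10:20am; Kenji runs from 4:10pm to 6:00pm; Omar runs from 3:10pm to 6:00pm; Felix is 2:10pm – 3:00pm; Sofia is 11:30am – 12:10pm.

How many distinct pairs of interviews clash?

6

Sorted by start: Mateo, Tariq, Sofia, Aoife, Felix, Omar, Kenji, Marcus, Jonas.
Tariq starts before Mateo ends → Mateo and Tariq overlap.
Sofia starts after Mateo ends — done with Mateo.
Sofia starts before Tariq ends → Tariq and Sofia overlap.
Aoife starts before Tariq ends → Tariq and Aoife overlap.
Felix starts after Tariq ends — done with Tariq.
Aoife starts before Sofia ends → Sofia and Aoife overlap.
Felix starts after Sofia ends — done with Sofia.
Felix starts after Aoife ends — done with Aoife.
Omar starts after Felix ends — done with Felix.
Kenji starts before Omar ends → Omar and Kenji overlap.
Marcus starts after Omar ends — done with Omar.
Marcus starts after Kenji ends — done with Kenji.
Jonas starts before Marcus ends → Marcus and Jonas overlap.
Overlapping pairs: Aoife & Sofia, Aoife & Tariq, Jonas & Marcus, Kenji & Omar, Mateo & Tariq, Sofia & Tariq — 6 in total.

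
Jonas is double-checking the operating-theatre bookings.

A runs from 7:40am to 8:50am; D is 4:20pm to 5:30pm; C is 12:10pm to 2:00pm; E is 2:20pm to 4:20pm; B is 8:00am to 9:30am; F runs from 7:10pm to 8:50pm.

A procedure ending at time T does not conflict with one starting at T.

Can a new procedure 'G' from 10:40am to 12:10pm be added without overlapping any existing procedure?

Yes — the slot is free

A: ends 8:50am at or before G starts 10:40am → clear.
B: ends 9:30am at or before G starts 10:40am → clear.
C: starts 12:10pm at or after G ends 12:10pm → clear.
E: starts 2:20pm at or after G ends 12:10pm → clear.
D: starts 4:20pm at or after G ends 12:10pm → clear.
F: starts 7:10pm at or after G ends 12:10pm → clear.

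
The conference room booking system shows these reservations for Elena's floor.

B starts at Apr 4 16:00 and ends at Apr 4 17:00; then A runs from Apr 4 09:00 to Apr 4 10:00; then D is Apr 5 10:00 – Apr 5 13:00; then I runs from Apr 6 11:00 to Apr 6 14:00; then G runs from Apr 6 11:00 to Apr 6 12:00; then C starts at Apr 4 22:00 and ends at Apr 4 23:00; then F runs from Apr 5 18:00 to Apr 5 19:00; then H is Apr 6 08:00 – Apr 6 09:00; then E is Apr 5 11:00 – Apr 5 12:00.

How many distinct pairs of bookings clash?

Sorted by start: A, B, C, D, E, F, H, G, I.
B starts after A ends; A is clear from here.
C starts after B ends; B is clear from here.
D starts after C ends; C is clear from here.
E starts before D ends → D and E overlap.
F starts after D ends; D is clear from here.
F starts after E ends; E is clear from here.
H starts after F ends; F is clear from here.
G starts after H ends; H is clear from here.
I starts before G ends → G and I overlap.
Overlapping pairs: D & E, G & I — 2 in total.

2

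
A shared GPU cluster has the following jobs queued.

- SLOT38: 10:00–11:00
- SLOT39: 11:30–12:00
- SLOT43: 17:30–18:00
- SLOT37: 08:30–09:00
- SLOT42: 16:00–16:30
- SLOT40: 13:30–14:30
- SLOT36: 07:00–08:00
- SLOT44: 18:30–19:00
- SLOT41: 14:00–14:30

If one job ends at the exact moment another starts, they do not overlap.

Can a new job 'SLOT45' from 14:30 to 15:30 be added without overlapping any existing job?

Yes — the slot is free

SLOT36: ends 08:00 at or before SLOT45 starts 14:30 → clear.
SLOT37: ends 09:00 at or before SLOT45 starts 14:30 → clear.
SLOT38: ends 11:00 at or before SLOT45 starts 14:30 → clear.
SLOT39: ends 12:00 at or before SLOT45 starts 14:30 → clear.
SLOT40: ends 14:30 at or before SLOT45 starts 14:30 → clear.
SLOT41: ends 14:30 at or before SLOT45 starts 14:30 → clear.
SLOT42: starts 16:00 at or after SLOT45 ends 15:30 → clear.
SLOT43: starts 17:30 at or after SLOT45 ends 15:30 → clear.
SLOT44: starts 18:30 at or after SLOT45 ends 15:30 → clear.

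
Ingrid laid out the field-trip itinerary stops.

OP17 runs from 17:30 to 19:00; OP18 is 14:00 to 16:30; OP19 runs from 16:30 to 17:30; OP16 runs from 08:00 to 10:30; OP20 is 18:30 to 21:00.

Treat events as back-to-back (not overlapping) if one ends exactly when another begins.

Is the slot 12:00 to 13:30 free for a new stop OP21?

Yes — the slot is free

OP16: ends 10:30 at or before OP21 starts 12:00 → clear.
OP18: starts 14:00 at or after OP21 ends 13:30 → clear.
OP19: starts 16:30 at or after OP21 ends 13:30 → clear.
OP17: starts 17:30 at or after OP21 ends 13:30 → clear.
OP20: starts 18:30 at or after OP21 ends 13:30 → clear.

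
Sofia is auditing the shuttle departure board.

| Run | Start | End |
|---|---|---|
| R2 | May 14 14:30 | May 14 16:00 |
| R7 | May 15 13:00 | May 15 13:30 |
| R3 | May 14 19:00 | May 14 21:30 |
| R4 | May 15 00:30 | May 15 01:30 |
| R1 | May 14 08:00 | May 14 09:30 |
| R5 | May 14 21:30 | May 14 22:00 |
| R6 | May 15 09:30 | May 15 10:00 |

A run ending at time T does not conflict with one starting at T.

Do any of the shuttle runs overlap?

No

Sorted by start: R1, R2, R3, R5, R4, R6, R7.
R2 starts after R1 ends, so R1 has no further overlaps.
R3 starts after R2 ends, so R2 has no further overlaps.
R5 starts exactly when R3 ends (back-to-back, no overlap), so R3 has no further overlaps.
R4 starts after R5 ends, so R5 has no further overlaps.
R6 starts after R4 ends, so R4 has no further overlaps.
R7 starts after R6 ends.
Every pair is clear; the schedule has no overlaps.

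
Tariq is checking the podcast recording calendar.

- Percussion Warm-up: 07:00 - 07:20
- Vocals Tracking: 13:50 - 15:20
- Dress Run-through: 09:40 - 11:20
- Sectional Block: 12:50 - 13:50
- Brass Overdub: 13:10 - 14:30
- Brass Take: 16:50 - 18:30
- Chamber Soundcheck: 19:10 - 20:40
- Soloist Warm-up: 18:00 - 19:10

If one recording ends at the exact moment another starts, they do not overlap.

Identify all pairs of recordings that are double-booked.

Brass Overdub & Sectional Block, Brass Overdub & Vocals Tracking, Brass Take & Soloist Warm-up

Check each pair: they overlap iff neither finishes before the other starts.
Sorted by start: Percussion Warm-up, Dress Run-through, Sectional Block, Brass Overdub, Vocals Tracking, Brass Take, Soloist Warm-up, Chamber Soundcheck.
Dress Run-through starts after Percussion Warm-up ends, so nothing later overlaps Percussion Warm-up either.
Sectional Block starts after Dress Run-through ends, so nothing later overlaps Dress Run-through either.
Brass Overdub starts before Sectional Block ends → Sectional Block and Brass Overdub overlap.
Vocals Tracking starts exactly when Sectional Block ends (back-to-back, no overlap), so nothing later overlaps Sectional Block either.
Vocals Tracking starts before Brass Overdub ends → Brass Overdub and Vocals Tracking overlap.
Brass Take starts after Brass Overdub ends, so nothing later overlaps Brass Overdub either.
Brass Take starts after Vocals Tracking ends, so nothing later overlaps Vocals Tracking either.
Soloist Warm-up starts before Brass Take ends → Brass Take and Soloist Warm-up overlap.
Chamber Soundcheck starts after Brass Take ends.
Chamber Soundcheck starts exactly when Soloist Warm-up ends (back-to-back, no overlap).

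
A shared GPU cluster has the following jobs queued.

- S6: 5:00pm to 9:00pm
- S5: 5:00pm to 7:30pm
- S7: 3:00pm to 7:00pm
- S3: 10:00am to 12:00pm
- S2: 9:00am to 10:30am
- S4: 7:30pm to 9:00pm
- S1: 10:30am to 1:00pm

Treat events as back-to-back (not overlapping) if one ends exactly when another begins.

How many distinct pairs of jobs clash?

Two intervals overlap when each starts before the other ends.
Sorted by start: S2, S3, S1, S7, S5, S6, S4.
S3 starts before S2 ends → S2 and S3 overlap.
S1 starts exactly when S2 ends (back-to-back, no overlap); S2 is clear from here.
S1 starts before S3 ends → S3 and S1 overlap.
S7 starts after S3 ends; S3 is clear from here.
S7 starts after S1 ends; S1 is clear from here.
S5 starts before S7 ends → S7 and S5 overlap.
S6 starts before S7 ends → S7 and S6 overlap.
S4 starts after S7 ends.
S6 starts before S5 ends → S5 and S6 overlap.
S4 starts exactly when S5 ends (back-to-back, no overlap).
S4 starts before S6 ends → S6 and S4 overlap.
Overlapping pairs: S1 & S3, S2 & S3, S4 & S6, S5 & S6, S5 & S7, S6 & S7 — 6 in total.

6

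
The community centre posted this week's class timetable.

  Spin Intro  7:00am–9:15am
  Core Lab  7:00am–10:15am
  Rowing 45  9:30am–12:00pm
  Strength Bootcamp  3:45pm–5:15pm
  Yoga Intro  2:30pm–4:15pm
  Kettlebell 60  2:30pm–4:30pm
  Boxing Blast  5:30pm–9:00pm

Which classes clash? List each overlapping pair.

Core Lab & Rowing 45, Core Lab & Spin Intro, Kettlebell 60 & Strength Bootcamp, Kettlebell 60 & Yoga Intro, Strength Bootcamp & Yoga Intro

Sorted by start: Spin Intro, Core Lab, Rowing 45, Yoga Intro, Kettlebell 60, Strength Bootcamp, Boxing Blast.
Core Lab starts before Spin Intro ends → Spin Intro and Core Lab overlap.
Rowing 45 starts after Spin Intro ends, so nothing later overlaps Spin Intro either.
Rowing 45 starts before Core Lab ends → Core Lab and Rowing 45 overlap.
Yoga Intro starts after Core Lab ends, so nothing later overlaps Core Lab either.
Yoga Intro starts after Rowing 45 ends, so nothing later overlaps Rowing 45 either.
Kettlebell 60 starts before Yoga Intro ends → Yoga Intro and Kettlebell 60 overlap.
Strength Bootcamp starts before Yoga Intro ends → Yoga Intro and Strength Bootcamp overlap.
Boxing Blast starts after Yoga Intro ends.
Strength Bootcamp starts before Kettlebell 60 ends → Kettlebell 60 and Strength Bootcamp overlap.
Boxing Blast starts after Kettlebell 60 ends.
Boxing Blast starts after Strength Bootcamp ends.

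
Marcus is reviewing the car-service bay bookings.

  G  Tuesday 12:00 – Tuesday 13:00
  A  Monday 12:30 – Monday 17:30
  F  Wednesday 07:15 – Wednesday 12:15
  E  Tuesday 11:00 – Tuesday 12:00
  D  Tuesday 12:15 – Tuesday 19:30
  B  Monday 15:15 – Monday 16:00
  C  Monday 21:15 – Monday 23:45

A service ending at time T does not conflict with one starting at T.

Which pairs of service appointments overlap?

Sorted by start: A, B, C, E, G, D, F.
B starts before A ends → A and B overlap.
C starts after A ends; A is clear from here.
C starts after B ends; B is clear from here.
E starts after C ends; C is clear from here.
G starts exactly when E ends (back-to-back, no overlap); E is clear from here.
D starts before G ends → G and D overlap.
F starts after G ends.
F starts after D ends.

A & B, D & G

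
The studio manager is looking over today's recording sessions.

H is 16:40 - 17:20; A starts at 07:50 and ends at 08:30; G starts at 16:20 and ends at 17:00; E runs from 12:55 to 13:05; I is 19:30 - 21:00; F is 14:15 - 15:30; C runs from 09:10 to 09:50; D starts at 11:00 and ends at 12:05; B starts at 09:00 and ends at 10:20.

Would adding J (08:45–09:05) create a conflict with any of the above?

A: ends 08:30 at or before J starts 08:45 → clear.
B: starts 09:00 before J ends 09:05, and ends 10:20 after J starts 08:45 → overlap.
C: starts 09:10 at or after J ends 09:05 → clear.
D: starts 11:00 at or after J ends 09:05 → clear.
E: starts 12:55 at or after J ends 09:05 → clear.
F: starts 14:15 at or after J ends 09:05 → clear.
G: starts 16:20 at or after J ends 09:05 → clear.
H: starts 16:40 at or after J ends 09:05 → clear.
I: starts 19:30 at or after J ends 09:05 → clear.
J overlaps B.

Yes — it overlaps B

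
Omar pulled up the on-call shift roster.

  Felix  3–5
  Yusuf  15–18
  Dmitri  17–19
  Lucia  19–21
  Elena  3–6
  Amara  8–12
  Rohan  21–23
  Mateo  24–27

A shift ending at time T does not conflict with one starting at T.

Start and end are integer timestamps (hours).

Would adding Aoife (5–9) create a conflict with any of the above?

Felix: ends 5 at or before Aoife starts 5 → clear.
Elena: starts 3 before Aoife ends 9, and ends 6 after Aoife starts 5 → overlap.
Amara: starts 8 before Aoife ends 9, and ends 12 after Aoife starts 5 → overlap.
Yusuf: starts 15 at or after Aoife ends 9 → clear.
Dmitri: starts 17 at or after Aoife ends 9 → clear.
Lucia: starts 19 at or after Aoife ends 9 → clear.
Rohan: starts 21 at or after Aoife ends 9 → clear.
Mateo: starts 24 at or after Aoife ends 9 → clear.
Aoife overlaps Elena, Amara.

Yes — it overlaps Amara, Elena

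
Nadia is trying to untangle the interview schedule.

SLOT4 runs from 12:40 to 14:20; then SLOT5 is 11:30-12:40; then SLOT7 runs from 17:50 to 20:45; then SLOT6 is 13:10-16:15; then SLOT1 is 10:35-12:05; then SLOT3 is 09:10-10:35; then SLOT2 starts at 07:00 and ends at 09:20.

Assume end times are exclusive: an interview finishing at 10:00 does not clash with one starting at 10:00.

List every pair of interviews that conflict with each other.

SLOT1 & SLOT5, SLOT2 & SLOT3, SLOT4 & SLOT6

Sorted by start: SLOT2, SLOT3, SLOT1, SLOT5, SLOT4, SLOT6, SLOT7.
SLOT3 starts before SLOT2 ends → SLOT2 and SLOT3 overlap.
SLOT1 starts after SLOT2 ends — done with SLOT2.
SLOT1 starts exactly when SLOT3 ends (back-to-back, no overlap) — done with SLOT3.
SLOT5 starts before SLOT1 ends → SLOT1 and SLOT5 overlap.
SLOT4 starts after SLOT1 ends — done with SLOT1.
SLOT4 starts exactly when SLOT5 ends (back-to-back, no overlap) — done with SLOT5.
SLOT6 starts before SLOT4 ends → SLOT4 and SLOT6 overlap.
SLOT7 starts after SLOT4 ends.
SLOT7 starts after SLOT6 ends.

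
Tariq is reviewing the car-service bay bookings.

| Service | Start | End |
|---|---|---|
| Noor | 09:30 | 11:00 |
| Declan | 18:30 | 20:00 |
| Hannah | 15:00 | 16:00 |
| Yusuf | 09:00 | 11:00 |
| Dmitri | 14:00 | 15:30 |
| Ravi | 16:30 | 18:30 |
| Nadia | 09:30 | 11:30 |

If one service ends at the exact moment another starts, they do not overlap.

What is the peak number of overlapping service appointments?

Sweep the timeline, counting +1 at each start and −1 at each end (ends before starts at a tie):
09:00 start Yusuf → 1
09:30 start Nadia → 2
09:30 start Noor → 3
11:00 end Noor → 2
11:00 end Yusuf → 1
11:30 end Nadia → 0
14:00 start Dmitri → 1
15:00 start Hannah → 2
15:30 end Dmitri → 1
16:00 end Hannah → 0
16:30 start Ravi → 1
18:30 end Ravi → 0
18:30 start Declan → 1
20:00 end Declan → 0
Peak is 3, at 09:30 (Nadia, Noor, Yusuf).

3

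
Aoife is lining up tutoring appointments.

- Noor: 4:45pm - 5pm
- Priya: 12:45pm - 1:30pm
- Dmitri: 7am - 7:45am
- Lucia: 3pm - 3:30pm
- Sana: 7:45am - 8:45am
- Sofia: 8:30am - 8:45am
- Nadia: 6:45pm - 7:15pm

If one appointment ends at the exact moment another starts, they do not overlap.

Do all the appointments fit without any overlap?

Sorted by start: Dmitri, Sana, Sofia, Priya, Lucia, Noor, Nadia.
Sana starts exactly when Dmitri ends (back-to-back, no overlap) — done with Dmitri.
Sofia starts before Sana ends → Sana and Sofia overlap.
That's a conflict, so the schedule is not conflict-free.

No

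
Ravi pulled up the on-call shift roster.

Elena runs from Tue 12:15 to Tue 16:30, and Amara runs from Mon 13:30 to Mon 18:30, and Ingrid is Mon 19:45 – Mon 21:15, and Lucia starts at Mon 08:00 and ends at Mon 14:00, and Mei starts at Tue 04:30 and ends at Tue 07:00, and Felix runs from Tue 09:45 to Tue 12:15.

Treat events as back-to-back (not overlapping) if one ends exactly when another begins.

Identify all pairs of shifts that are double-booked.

Amara & Lucia

Two intervals overlap when each starts before the other ends.
Sorted by start: Lucia, Amara, Ingrid, Mei, Felix, Elena.
Amara starts before Lucia ends → Lucia and Amara overlap.
Ingrid starts after Lucia ends; Lucia is clear from here.
Ingrid starts after Amara ends; Amara is clear from here.
Mei starts after Ingrid ends; Ingrid is clear from here.
Felix starts after Mei ends; Mei is clear from here.
Elena starts exactly when Felix ends (back-to-back, no overlap).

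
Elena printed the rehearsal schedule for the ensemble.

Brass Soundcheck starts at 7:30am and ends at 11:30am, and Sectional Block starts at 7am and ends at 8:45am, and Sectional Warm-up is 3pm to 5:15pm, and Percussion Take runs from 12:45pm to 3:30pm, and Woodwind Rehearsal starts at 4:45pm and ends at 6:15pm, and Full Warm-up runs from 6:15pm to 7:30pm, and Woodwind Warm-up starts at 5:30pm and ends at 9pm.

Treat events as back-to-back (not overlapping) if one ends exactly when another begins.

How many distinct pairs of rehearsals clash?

Check each pair: they overlap iff neither finishes before the other starts.
Sorted by start: Sectional Block, Brass Soundcheck, Percussion Take, Sectional Warm-up, Woodwind Rehearsal, Woodwind Warm-up, Full Warm-up.
Brass Soundcheck starts before Sectional Block ends → Sectional Block and Brass Soundcheck overlap.
Percussion Take starts after Sectional Block ends; Sectional Block is clear from here.
Percussion Take starts after Brass Soundcheck ends; Brass Soundcheck is clear from here.
Sectional Warm-up starts before Percussion Take ends → Percussion Take and Sectional Warm-up overlap.
Woodwind Rehearsal starts after Percussion Take ends; Percussion Take is clear from here.
Woodwind Rehearsal starts before Sectional Warm-up ends → Sectional Warm-up and Woodwind Rehearsal overlap.
Woodwind Warm-up starts after Sectional Warm-up ends; Sectional Warm-up is clear from here.
Woodwind Warm-up starts before Woodwind Rehearsal ends → Woodwind Rehearsal and Woodwind Warm-up overlap.
Full Warm-up starts exactly when Woodwind Rehearsal ends (back-to-back, no overlap).
Full Warm-up starts before Woodwind Warm-up ends → Woodwind Warm-up and Full Warm-up overlap.
Overlapping pairs: Brass Soundcheck & Sectional Block, Full Warm-up & Woodwind Warm-up, Percussion Take & Sectional Warm-up, Sectional Warm-up & Woodwind Rehearsal, Woodwind Rehearsal & Woodwind Warm-up — 5 in total.

5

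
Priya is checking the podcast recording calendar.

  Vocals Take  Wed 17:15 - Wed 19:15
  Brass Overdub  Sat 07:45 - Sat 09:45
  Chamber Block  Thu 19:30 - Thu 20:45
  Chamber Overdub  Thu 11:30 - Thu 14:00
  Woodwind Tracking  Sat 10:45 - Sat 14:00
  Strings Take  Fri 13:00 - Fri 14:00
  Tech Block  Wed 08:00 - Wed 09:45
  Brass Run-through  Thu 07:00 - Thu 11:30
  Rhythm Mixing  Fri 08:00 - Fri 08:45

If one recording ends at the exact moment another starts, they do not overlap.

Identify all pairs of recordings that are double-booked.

no overlapping pairs

Sorted by start: Tech Block, Vocals Take, Brass Run-through, Chamber Overdub, Chamber Block, Rhythm Mixing, Strings Take, Brass Overdub, Woodwind Tracking.
Vocals Take starts after Tech Block ends — done with Tech Block.
Brass Run-through starts after Vocals Take ends — done with Vocals Take.
Chamber Overdub starts exactly when Brass Run-through ends (back-to-back, no overlap) — done with Brass Run-through.
Chamber Block starts after Chamber Overdub ends — done with Chamber Overdub.
Rhythm Mixing starts after Chamber Block ends — done with Chamber Block.
Strings Take starts after Rhythm Mixing ends — done with Rhythm Mixing.
Brass Overdub starts after Strings Take ends — done with Strings Take.
Woodwind Tracking starts after Brass Overdub ends.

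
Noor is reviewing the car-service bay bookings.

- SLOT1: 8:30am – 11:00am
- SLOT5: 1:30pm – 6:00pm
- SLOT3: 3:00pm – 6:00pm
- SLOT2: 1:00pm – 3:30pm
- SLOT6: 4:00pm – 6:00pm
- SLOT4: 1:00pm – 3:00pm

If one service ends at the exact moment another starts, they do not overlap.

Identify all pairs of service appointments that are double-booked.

SLOT2 & SLOT3, SLOT2 & SLOT4, SLOT2 & SLOT5, SLOT3 & SLOT5, SLOT3 & SLOT6, SLOT4 & SLOT5, SLOT5 & SLOT6

Sorted by start: SLOT1, SLOT2, SLOT4, SLOT5, SLOT3, SLOT6.
SLOT2 starts after SLOT1 ends, so SLOT1 has no further overlaps.
SLOT4 starts before SLOT2 ends → SLOT2 and SLOT4 overlap.
SLOT5 starts before SLOT2 ends → SLOT2 and SLOT5 overlap.
SLOT3 starts before SLOT2 ends → SLOT2 and SLOT3 overlap.
SLOT6 starts after SLOT2 ends.
SLOT5 starts before SLOT4 ends → SLOT4 and SLOT5 overlap.
SLOT3 starts exactly when SLOT4 ends (back-to-back, no overlap), so SLOT4 has no further overlaps.
SLOT3 starts before SLOT5 ends → SLOT5 and SLOT3 overlap.
SLOT6 starts before SLOT5 ends → SLOT5 and SLOT6 overlap.
SLOT6 starts before SLOT3 ends → SLOT3 and SLOT6 overlap.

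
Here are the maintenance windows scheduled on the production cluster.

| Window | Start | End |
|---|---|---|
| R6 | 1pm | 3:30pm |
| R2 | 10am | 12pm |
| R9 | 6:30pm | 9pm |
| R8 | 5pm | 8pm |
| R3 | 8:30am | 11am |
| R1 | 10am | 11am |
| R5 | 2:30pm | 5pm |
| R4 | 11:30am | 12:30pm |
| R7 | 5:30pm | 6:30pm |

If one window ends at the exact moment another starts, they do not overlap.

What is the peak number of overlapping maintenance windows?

Sort all start/end points and keep a running count:
8:30am start R3 → 1
10am start R1 → 2
10am start R2 → 3
11am end R1 → 2
11am end R3 → 1
11:30am start R4 → 2
12pm end R2 → 1
12:30pm end R4 → 0
1pm start R6 → 1
2:30pm start R5 → 2
3:30pm end R6 → 1
5pm end R5 → 0
5pm start R8 → 1
5:30pm start R7 → 2
6:30pm end R7 → 1
6:30pm start R9 → 2
8pm end R8 → 1
9pm end R9 → 0
Peak is 3, at 10am (R1, R2, R3).

3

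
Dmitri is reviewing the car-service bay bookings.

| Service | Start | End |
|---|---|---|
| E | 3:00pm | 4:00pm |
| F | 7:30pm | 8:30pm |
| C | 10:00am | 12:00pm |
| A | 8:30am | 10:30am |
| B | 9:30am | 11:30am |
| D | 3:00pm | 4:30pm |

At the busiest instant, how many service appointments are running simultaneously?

3

Walk through starts and ends in time order (an end at T is processed before a start at T):
8:30am start A → 1
9:30am start B → 2
10:00am start C → 3
10:30am end A → 2
11:30am end B → 1
12:00pm end C → 0
3:00pm start D → 1
3:00pm start E → 2
4:00pm end E → 1
4:30pm end D → 0
7:30pm start F → 1
8:30pm end F → 0
Peak is 3, at 10:00am (A, B, C).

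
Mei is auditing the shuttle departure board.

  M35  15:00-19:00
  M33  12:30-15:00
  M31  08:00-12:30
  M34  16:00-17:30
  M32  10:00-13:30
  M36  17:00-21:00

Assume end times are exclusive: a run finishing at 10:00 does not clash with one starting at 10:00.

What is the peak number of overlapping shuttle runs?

Sweep the timeline, counting +1 at each start and −1 at each end (ends before starts at a tie):
08:00 start M31 → 1
10:00 start M32 → 2
12:30 end M31 → 1
12:30 start M33 → 2
13:30 end M32 → 1
15:00 end M33 → 0
15:00 start M35 → 1
16:00 start M34 → 2
17:00 start M36 → 3
17:30 end M34 → 2
19:00 end M35 → 1
21:00 end M36 → 0
Peak is 3, at 17:00 (M34, M35, M36).

3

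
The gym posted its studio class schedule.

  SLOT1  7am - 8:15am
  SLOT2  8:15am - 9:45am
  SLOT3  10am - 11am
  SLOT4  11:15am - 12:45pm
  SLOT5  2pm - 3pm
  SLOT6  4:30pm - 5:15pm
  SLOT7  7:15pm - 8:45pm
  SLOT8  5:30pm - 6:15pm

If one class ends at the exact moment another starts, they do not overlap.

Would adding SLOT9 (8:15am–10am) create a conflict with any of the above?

SLOT1: ends 8:15am at or before SLOT9 starts 8:15am → clear.
SLOT2: starts 8:15am before SLOT9 ends 10am, and ends 9:45am after SLOT9 starts 8:15am → overlap.
SLOT3: starts 10am at or after SLOT9 ends 10am → clear.
SLOT4: starts 11:15am at or after SLOT9 ends 10am → clear.
SLOT5: starts 2pm at or after SLOT9 ends 10am → clear.
SLOT6: starts 4:30pm at or after SLOT9 ends 10am → clear.
SLOT8: starts 5:30pm at or after SLOT9 ends 10am → clear.
SLOT7: starts 7:15pm at or after SLOT9 ends 10am → clear.
SLOT9 overlaps SLOT2.

Yes — it overlaps SLOT2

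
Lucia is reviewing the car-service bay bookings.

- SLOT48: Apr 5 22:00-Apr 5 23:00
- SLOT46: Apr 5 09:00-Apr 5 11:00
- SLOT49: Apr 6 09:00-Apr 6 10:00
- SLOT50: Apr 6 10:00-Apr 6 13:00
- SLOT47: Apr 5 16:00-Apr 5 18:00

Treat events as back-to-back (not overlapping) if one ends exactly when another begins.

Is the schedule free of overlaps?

Yes

Sorted by start: SLOT46, SLOT47, SLOT48, SLOT49, SLOT50.
SLOT47 starts after SLOT46 ends; SLOT46 is clear from here.
SLOT48 starts after SLOT47 ends; SLOT47 is clear from here.
SLOT49 starts after SLOT48 ends; SLOT48 is clear from here.
SLOT50 starts exactly when SLOT49 ends (back-to-back, no overlap).
Every pair is clear; the schedule has no overlaps.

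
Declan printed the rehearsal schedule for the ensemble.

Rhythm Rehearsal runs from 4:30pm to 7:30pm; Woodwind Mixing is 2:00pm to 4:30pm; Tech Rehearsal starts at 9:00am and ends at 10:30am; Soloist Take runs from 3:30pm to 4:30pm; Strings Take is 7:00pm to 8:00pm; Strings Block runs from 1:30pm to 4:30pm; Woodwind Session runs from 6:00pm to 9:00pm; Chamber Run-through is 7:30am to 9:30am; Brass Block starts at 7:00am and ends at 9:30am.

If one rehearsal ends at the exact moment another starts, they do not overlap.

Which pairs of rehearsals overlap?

Sorted by start: Brass Block, Chamber Run-through, Tech Rehearsal, Strings Block, Woodwind Mixing, Soloist Take, Rhythm Rehearsal, Woodwind Session, Strings Take.
Chamber Run-through starts before Brass Block ends → Brass Block and Chamber Run-through overlap.
Tech Rehearsal starts before Brass Block ends → Brass Block and Tech Rehearsal overlap.
Strings Block starts after Brass Block ends, so Brass Block has no further overlaps.
Tech Rehearsal starts before Chamber Run-through ends → Chamber Run-through and Tech Rehearsal overlap.
Strings Block starts after Chamber Run-through ends, so Chamber Run-through has no further overlaps.
Strings Block starts after Tech Rehearsal ends, so Tech Rehearsal has no further overlaps.
Woodwind Mixing starts before Strings Block ends → Strings Block and Woodwind Mixing overlap.
Soloist Take starts before Strings Block ends → Strings Block and Soloist Take overlap.
Rhythm Rehearsal starts exactly when Strings Block ends (back-to-back, no overlap), so Strings Block has no further overlaps.
Soloist Take starts before Woodwind Mixing ends → Woodwind Mixing and Soloist Take overlap.
Rhythm Rehearsal starts exactly when Woodwind Mixing ends (back-to-back, no overlap), so Woodwind Mixing has no further overlaps.
Rhythm Rehearsal starts exactly when Soloist Take ends (back-to-back, no overlap), so Soloist Take has no further overlaps.
Woodwind Session starts before Rhythm Rehearsal ends → Rhythm Rehearsal and Woodwind Session overlap.
Strings Take starts before Rhythm Rehearsal ends → Rhythm Rehearsal and Strings Take overlap.
Strings Take starts before Woodwind Session ends → Woodwind Session and Strings Take overlap.

Brass Block & Chamber Run-through, Brass Block & Tech Rehearsal, Chamber Run-through & Tech Rehearsal, Rhythm Rehearsal & Strings Take, Rhythm Rehearsal & Woodwind Session, Soloist Take & Strings Block, Soloist Take & Woodwind Mixing, Strings Block & Woodwind Mixing, Strings Take & Woodwind Session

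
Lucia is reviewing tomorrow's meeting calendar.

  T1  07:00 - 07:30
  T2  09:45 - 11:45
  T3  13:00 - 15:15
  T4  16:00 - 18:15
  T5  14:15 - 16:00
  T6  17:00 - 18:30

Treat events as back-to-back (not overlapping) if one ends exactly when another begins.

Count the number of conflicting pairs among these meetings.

Check each pair: they overlap iff neither finishes before the other starts.
Sorted by start: T1, T2, T3, T5, T4, T6.
T2 starts after T1 ends, so nothing later overlaps T1 either.
T3 starts after T2 ends, so nothing later overlaps T2 either.
T5 starts before T3 ends → T3 and T5 overlap.
T4 starts after T3 ends, so nothing later overlaps T3 either.
T4 starts exactly when T5 ends (back-to-back, no overlap), so nothing later overlaps T5 either.
T6 starts before T4 ends → T4 and T6 overlap.
Overlapping pairs: T3 & T5, T4 & T6 — 2 in total.

2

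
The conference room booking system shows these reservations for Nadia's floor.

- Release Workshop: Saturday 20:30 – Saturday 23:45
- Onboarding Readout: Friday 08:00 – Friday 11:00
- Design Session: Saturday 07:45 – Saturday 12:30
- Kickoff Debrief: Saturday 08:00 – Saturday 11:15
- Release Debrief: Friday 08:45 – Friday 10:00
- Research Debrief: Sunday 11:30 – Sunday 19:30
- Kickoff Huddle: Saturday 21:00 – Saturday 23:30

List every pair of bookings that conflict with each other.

Sorted by start: Onboarding Readout, Release Debrief, Design Session, Kickoff Debrief, Release Workshop, Kickoff Huddle, Research Debrief.
Release Debrief starts before Onboarding Readout ends → Onboarding Readout and Release Debrief overlap.
Design Session starts after Onboarding Readout ends — done with Onboarding Readout.
Design Session starts after Release Debrief ends — done with Release Debrief.
Kickoff Debrief starts before Design Session ends → Design Session and Kickoff Debrief overlap.
Release Workshop starts after Design Session ends — done with Design Session.
Release Workshop starts after Kickoff Debrief ends — done with Kickoff Debrief.
Kickoff Huddle starts before Release Workshop ends → Release Workshop and Kickoff Huddle overlap.
Research Debrief starts after Release Workshop ends.
Research Debrief starts after Kickoff Huddle ends.

Design Session & Kickoff Debrief, Kickoff Huddle & Release Workshop, Onboarding Readout & Release Debrief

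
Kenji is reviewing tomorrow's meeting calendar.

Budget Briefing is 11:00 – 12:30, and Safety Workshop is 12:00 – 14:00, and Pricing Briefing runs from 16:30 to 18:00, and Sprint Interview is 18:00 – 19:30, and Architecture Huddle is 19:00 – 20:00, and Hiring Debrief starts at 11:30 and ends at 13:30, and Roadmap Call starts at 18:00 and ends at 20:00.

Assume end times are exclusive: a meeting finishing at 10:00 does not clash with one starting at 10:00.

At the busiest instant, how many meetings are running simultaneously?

3

Walk through starts and ends in time order (an end at T is processed before a start at T):
11:00 start Budget Briefing → 1
11:30 start Hiring Debrief → 2
12:00 start Safety Workshop → 3
12:30 end Budget Briefing → 2
13:30 end Hiring Debrief → 1
14:00 end Safety Workshop → 0
16:30 start Pricing Briefing → 1
18:00 end Pricing Briefing → 0
18:00 start Roadmap Call → 1
18:00 start Sprint Interview → 2
19:00 start Architecture Huddle → 3
19:30 end Sprint Interview → 2
20:00 end Architecture Huddle → 1
20:00 end Roadmap Call → 0
Peak is 3, at 12:00 (Budget Briefing, Hiring Debrief, Safety Workshop).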